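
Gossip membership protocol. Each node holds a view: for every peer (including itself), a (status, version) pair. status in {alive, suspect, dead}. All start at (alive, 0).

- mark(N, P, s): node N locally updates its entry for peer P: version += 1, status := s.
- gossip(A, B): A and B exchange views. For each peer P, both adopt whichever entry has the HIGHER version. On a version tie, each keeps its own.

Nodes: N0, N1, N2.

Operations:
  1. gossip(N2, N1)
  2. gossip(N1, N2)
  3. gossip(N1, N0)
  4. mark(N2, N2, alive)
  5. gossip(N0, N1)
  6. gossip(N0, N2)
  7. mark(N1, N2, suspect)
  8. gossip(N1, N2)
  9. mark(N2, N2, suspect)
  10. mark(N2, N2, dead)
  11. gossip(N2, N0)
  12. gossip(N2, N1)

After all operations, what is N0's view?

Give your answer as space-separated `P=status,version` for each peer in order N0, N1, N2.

Op 1: gossip N2<->N1 -> N2.N0=(alive,v0) N2.N1=(alive,v0) N2.N2=(alive,v0) | N1.N0=(alive,v0) N1.N1=(alive,v0) N1.N2=(alive,v0)
Op 2: gossip N1<->N2 -> N1.N0=(alive,v0) N1.N1=(alive,v0) N1.N2=(alive,v0) | N2.N0=(alive,v0) N2.N1=(alive,v0) N2.N2=(alive,v0)
Op 3: gossip N1<->N0 -> N1.N0=(alive,v0) N1.N1=(alive,v0) N1.N2=(alive,v0) | N0.N0=(alive,v0) N0.N1=(alive,v0) N0.N2=(alive,v0)
Op 4: N2 marks N2=alive -> (alive,v1)
Op 5: gossip N0<->N1 -> N0.N0=(alive,v0) N0.N1=(alive,v0) N0.N2=(alive,v0) | N1.N0=(alive,v0) N1.N1=(alive,v0) N1.N2=(alive,v0)
Op 6: gossip N0<->N2 -> N0.N0=(alive,v0) N0.N1=(alive,v0) N0.N2=(alive,v1) | N2.N0=(alive,v0) N2.N1=(alive,v0) N2.N2=(alive,v1)
Op 7: N1 marks N2=suspect -> (suspect,v1)
Op 8: gossip N1<->N2 -> N1.N0=(alive,v0) N1.N1=(alive,v0) N1.N2=(suspect,v1) | N2.N0=(alive,v0) N2.N1=(alive,v0) N2.N2=(alive,v1)
Op 9: N2 marks N2=suspect -> (suspect,v2)
Op 10: N2 marks N2=dead -> (dead,v3)
Op 11: gossip N2<->N0 -> N2.N0=(alive,v0) N2.N1=(alive,v0) N2.N2=(dead,v3) | N0.N0=(alive,v0) N0.N1=(alive,v0) N0.N2=(dead,v3)
Op 12: gossip N2<->N1 -> N2.N0=(alive,v0) N2.N1=(alive,v0) N2.N2=(dead,v3) | N1.N0=(alive,v0) N1.N1=(alive,v0) N1.N2=(dead,v3)

Answer: N0=alive,0 N1=alive,0 N2=dead,3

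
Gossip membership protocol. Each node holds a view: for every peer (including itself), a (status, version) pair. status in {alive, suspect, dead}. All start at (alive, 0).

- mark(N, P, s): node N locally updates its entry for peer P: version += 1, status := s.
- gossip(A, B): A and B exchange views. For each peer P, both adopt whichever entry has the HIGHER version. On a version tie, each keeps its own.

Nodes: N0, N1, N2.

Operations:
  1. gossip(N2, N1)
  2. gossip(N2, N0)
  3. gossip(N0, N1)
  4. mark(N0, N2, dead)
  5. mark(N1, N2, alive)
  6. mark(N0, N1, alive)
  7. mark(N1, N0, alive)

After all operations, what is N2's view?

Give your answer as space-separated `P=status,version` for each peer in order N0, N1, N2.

Op 1: gossip N2<->N1 -> N2.N0=(alive,v0) N2.N1=(alive,v0) N2.N2=(alive,v0) | N1.N0=(alive,v0) N1.N1=(alive,v0) N1.N2=(alive,v0)
Op 2: gossip N2<->N0 -> N2.N0=(alive,v0) N2.N1=(alive,v0) N2.N2=(alive,v0) | N0.N0=(alive,v0) N0.N1=(alive,v0) N0.N2=(alive,v0)
Op 3: gossip N0<->N1 -> N0.N0=(alive,v0) N0.N1=(alive,v0) N0.N2=(alive,v0) | N1.N0=(alive,v0) N1.N1=(alive,v0) N1.N2=(alive,v0)
Op 4: N0 marks N2=dead -> (dead,v1)
Op 5: N1 marks N2=alive -> (alive,v1)
Op 6: N0 marks N1=alive -> (alive,v1)
Op 7: N1 marks N0=alive -> (alive,v1)

Answer: N0=alive,0 N1=alive,0 N2=alive,0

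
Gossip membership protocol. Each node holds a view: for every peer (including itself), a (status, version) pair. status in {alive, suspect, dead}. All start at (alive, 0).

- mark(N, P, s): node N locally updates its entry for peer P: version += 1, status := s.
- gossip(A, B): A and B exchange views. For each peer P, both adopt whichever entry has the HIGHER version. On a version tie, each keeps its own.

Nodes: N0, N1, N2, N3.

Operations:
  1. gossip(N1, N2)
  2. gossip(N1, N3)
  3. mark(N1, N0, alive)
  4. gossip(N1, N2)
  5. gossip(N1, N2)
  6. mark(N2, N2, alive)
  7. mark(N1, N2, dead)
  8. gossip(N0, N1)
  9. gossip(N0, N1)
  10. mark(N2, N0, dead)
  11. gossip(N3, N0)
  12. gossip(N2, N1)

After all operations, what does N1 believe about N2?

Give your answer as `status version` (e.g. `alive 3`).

Answer: dead 1

Derivation:
Op 1: gossip N1<->N2 -> N1.N0=(alive,v0) N1.N1=(alive,v0) N1.N2=(alive,v0) N1.N3=(alive,v0) | N2.N0=(alive,v0) N2.N1=(alive,v0) N2.N2=(alive,v0) N2.N3=(alive,v0)
Op 2: gossip N1<->N3 -> N1.N0=(alive,v0) N1.N1=(alive,v0) N1.N2=(alive,v0) N1.N3=(alive,v0) | N3.N0=(alive,v0) N3.N1=(alive,v0) N3.N2=(alive,v0) N3.N3=(alive,v0)
Op 3: N1 marks N0=alive -> (alive,v1)
Op 4: gossip N1<->N2 -> N1.N0=(alive,v1) N1.N1=(alive,v0) N1.N2=(alive,v0) N1.N3=(alive,v0) | N2.N0=(alive,v1) N2.N1=(alive,v0) N2.N2=(alive,v0) N2.N3=(alive,v0)
Op 5: gossip N1<->N2 -> N1.N0=(alive,v1) N1.N1=(alive,v0) N1.N2=(alive,v0) N1.N3=(alive,v0) | N2.N0=(alive,v1) N2.N1=(alive,v0) N2.N2=(alive,v0) N2.N3=(alive,v0)
Op 6: N2 marks N2=alive -> (alive,v1)
Op 7: N1 marks N2=dead -> (dead,v1)
Op 8: gossip N0<->N1 -> N0.N0=(alive,v1) N0.N1=(alive,v0) N0.N2=(dead,v1) N0.N3=(alive,v0) | N1.N0=(alive,v1) N1.N1=(alive,v0) N1.N2=(dead,v1) N1.N3=(alive,v0)
Op 9: gossip N0<->N1 -> N0.N0=(alive,v1) N0.N1=(alive,v0) N0.N2=(dead,v1) N0.N3=(alive,v0) | N1.N0=(alive,v1) N1.N1=(alive,v0) N1.N2=(dead,v1) N1.N3=(alive,v0)
Op 10: N2 marks N0=dead -> (dead,v2)
Op 11: gossip N3<->N0 -> N3.N0=(alive,v1) N3.N1=(alive,v0) N3.N2=(dead,v1) N3.N3=(alive,v0) | N0.N0=(alive,v1) N0.N1=(alive,v0) N0.N2=(dead,v1) N0.N3=(alive,v0)
Op 12: gossip N2<->N1 -> N2.N0=(dead,v2) N2.N1=(alive,v0) N2.N2=(alive,v1) N2.N3=(alive,v0) | N1.N0=(dead,v2) N1.N1=(alive,v0) N1.N2=(dead,v1) N1.N3=(alive,v0)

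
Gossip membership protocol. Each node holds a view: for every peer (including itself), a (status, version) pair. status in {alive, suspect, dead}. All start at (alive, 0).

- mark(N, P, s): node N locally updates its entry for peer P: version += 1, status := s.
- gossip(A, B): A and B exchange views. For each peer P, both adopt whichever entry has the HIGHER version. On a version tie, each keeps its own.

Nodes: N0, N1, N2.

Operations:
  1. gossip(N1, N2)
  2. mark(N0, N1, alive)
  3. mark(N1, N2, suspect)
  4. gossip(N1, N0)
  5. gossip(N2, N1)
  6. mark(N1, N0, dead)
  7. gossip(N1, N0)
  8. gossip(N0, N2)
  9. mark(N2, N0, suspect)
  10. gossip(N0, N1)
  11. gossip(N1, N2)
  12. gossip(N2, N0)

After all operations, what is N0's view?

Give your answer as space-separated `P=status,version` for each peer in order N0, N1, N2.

Op 1: gossip N1<->N2 -> N1.N0=(alive,v0) N1.N1=(alive,v0) N1.N2=(alive,v0) | N2.N0=(alive,v0) N2.N1=(alive,v0) N2.N2=(alive,v0)
Op 2: N0 marks N1=alive -> (alive,v1)
Op 3: N1 marks N2=suspect -> (suspect,v1)
Op 4: gossip N1<->N0 -> N1.N0=(alive,v0) N1.N1=(alive,v1) N1.N2=(suspect,v1) | N0.N0=(alive,v0) N0.N1=(alive,v1) N0.N2=(suspect,v1)
Op 5: gossip N2<->N1 -> N2.N0=(alive,v0) N2.N1=(alive,v1) N2.N2=(suspect,v1) | N1.N0=(alive,v0) N1.N1=(alive,v1) N1.N2=(suspect,v1)
Op 6: N1 marks N0=dead -> (dead,v1)
Op 7: gossip N1<->N0 -> N1.N0=(dead,v1) N1.N1=(alive,v1) N1.N2=(suspect,v1) | N0.N0=(dead,v1) N0.N1=(alive,v1) N0.N2=(suspect,v1)
Op 8: gossip N0<->N2 -> N0.N0=(dead,v1) N0.N1=(alive,v1) N0.N2=(suspect,v1) | N2.N0=(dead,v1) N2.N1=(alive,v1) N2.N2=(suspect,v1)
Op 9: N2 marks N0=suspect -> (suspect,v2)
Op 10: gossip N0<->N1 -> N0.N0=(dead,v1) N0.N1=(alive,v1) N0.N2=(suspect,v1) | N1.N0=(dead,v1) N1.N1=(alive,v1) N1.N2=(suspect,v1)
Op 11: gossip N1<->N2 -> N1.N0=(suspect,v2) N1.N1=(alive,v1) N1.N2=(suspect,v1) | N2.N0=(suspect,v2) N2.N1=(alive,v1) N2.N2=(suspect,v1)
Op 12: gossip N2<->N0 -> N2.N0=(suspect,v2) N2.N1=(alive,v1) N2.N2=(suspect,v1) | N0.N0=(suspect,v2) N0.N1=(alive,v1) N0.N2=(suspect,v1)

Answer: N0=suspect,2 N1=alive,1 N2=suspect,1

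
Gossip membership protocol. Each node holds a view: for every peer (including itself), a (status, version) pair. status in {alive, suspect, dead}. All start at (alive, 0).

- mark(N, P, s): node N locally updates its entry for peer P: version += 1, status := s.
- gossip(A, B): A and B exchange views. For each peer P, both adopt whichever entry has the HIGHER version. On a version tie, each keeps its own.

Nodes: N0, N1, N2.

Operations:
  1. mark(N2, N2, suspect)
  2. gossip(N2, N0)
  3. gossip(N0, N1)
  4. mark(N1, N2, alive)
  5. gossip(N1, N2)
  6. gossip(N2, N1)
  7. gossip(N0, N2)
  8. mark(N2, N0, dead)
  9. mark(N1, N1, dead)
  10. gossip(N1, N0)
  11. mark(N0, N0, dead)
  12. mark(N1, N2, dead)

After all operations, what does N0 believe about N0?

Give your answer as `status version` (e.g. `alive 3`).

Answer: dead 1

Derivation:
Op 1: N2 marks N2=suspect -> (suspect,v1)
Op 2: gossip N2<->N0 -> N2.N0=(alive,v0) N2.N1=(alive,v0) N2.N2=(suspect,v1) | N0.N0=(alive,v0) N0.N1=(alive,v0) N0.N2=(suspect,v1)
Op 3: gossip N0<->N1 -> N0.N0=(alive,v0) N0.N1=(alive,v0) N0.N2=(suspect,v1) | N1.N0=(alive,v0) N1.N1=(alive,v0) N1.N2=(suspect,v1)
Op 4: N1 marks N2=alive -> (alive,v2)
Op 5: gossip N1<->N2 -> N1.N0=(alive,v0) N1.N1=(alive,v0) N1.N2=(alive,v2) | N2.N0=(alive,v0) N2.N1=(alive,v0) N2.N2=(alive,v2)
Op 6: gossip N2<->N1 -> N2.N0=(alive,v0) N2.N1=(alive,v0) N2.N2=(alive,v2) | N1.N0=(alive,v0) N1.N1=(alive,v0) N1.N2=(alive,v2)
Op 7: gossip N0<->N2 -> N0.N0=(alive,v0) N0.N1=(alive,v0) N0.N2=(alive,v2) | N2.N0=(alive,v0) N2.N1=(alive,v0) N2.N2=(alive,v2)
Op 8: N2 marks N0=dead -> (dead,v1)
Op 9: N1 marks N1=dead -> (dead,v1)
Op 10: gossip N1<->N0 -> N1.N0=(alive,v0) N1.N1=(dead,v1) N1.N2=(alive,v2) | N0.N0=(alive,v0) N0.N1=(dead,v1) N0.N2=(alive,v2)
Op 11: N0 marks N0=dead -> (dead,v1)
Op 12: N1 marks N2=dead -> (dead,v3)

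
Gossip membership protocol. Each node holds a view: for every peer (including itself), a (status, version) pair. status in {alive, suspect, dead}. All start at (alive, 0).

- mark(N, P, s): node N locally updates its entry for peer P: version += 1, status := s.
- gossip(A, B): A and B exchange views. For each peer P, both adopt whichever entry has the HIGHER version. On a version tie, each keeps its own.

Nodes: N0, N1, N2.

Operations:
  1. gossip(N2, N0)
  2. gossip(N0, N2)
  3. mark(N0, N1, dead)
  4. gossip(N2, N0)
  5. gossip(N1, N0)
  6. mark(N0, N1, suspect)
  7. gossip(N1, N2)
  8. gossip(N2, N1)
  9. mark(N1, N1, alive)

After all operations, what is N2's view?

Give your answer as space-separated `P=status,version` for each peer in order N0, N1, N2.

Op 1: gossip N2<->N0 -> N2.N0=(alive,v0) N2.N1=(alive,v0) N2.N2=(alive,v0) | N0.N0=(alive,v0) N0.N1=(alive,v0) N0.N2=(alive,v0)
Op 2: gossip N0<->N2 -> N0.N0=(alive,v0) N0.N1=(alive,v0) N0.N2=(alive,v0) | N2.N0=(alive,v0) N2.N1=(alive,v0) N2.N2=(alive,v0)
Op 3: N0 marks N1=dead -> (dead,v1)
Op 4: gossip N2<->N0 -> N2.N0=(alive,v0) N2.N1=(dead,v1) N2.N2=(alive,v0) | N0.N0=(alive,v0) N0.N1=(dead,v1) N0.N2=(alive,v0)
Op 5: gossip N1<->N0 -> N1.N0=(alive,v0) N1.N1=(dead,v1) N1.N2=(alive,v0) | N0.N0=(alive,v0) N0.N1=(dead,v1) N0.N2=(alive,v0)
Op 6: N0 marks N1=suspect -> (suspect,v2)
Op 7: gossip N1<->N2 -> N1.N0=(alive,v0) N1.N1=(dead,v1) N1.N2=(alive,v0) | N2.N0=(alive,v0) N2.N1=(dead,v1) N2.N2=(alive,v0)
Op 8: gossip N2<->N1 -> N2.N0=(alive,v0) N2.N1=(dead,v1) N2.N2=(alive,v0) | N1.N0=(alive,v0) N1.N1=(dead,v1) N1.N2=(alive,v0)
Op 9: N1 marks N1=alive -> (alive,v2)

Answer: N0=alive,0 N1=dead,1 N2=alive,0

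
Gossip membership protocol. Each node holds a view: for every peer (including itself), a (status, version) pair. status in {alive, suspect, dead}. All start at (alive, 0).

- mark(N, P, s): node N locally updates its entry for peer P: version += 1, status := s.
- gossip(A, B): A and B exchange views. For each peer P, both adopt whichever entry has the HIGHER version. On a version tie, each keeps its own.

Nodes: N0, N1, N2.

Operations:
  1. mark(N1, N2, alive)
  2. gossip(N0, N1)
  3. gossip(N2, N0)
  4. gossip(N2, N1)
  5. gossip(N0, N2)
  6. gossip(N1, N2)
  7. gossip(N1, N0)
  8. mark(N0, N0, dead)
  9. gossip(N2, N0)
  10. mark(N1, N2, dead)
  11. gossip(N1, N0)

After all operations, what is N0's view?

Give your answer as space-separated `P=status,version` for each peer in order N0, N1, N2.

Op 1: N1 marks N2=alive -> (alive,v1)
Op 2: gossip N0<->N1 -> N0.N0=(alive,v0) N0.N1=(alive,v0) N0.N2=(alive,v1) | N1.N0=(alive,v0) N1.N1=(alive,v0) N1.N2=(alive,v1)
Op 3: gossip N2<->N0 -> N2.N0=(alive,v0) N2.N1=(alive,v0) N2.N2=(alive,v1) | N0.N0=(alive,v0) N0.N1=(alive,v0) N0.N2=(alive,v1)
Op 4: gossip N2<->N1 -> N2.N0=(alive,v0) N2.N1=(alive,v0) N2.N2=(alive,v1) | N1.N0=(alive,v0) N1.N1=(alive,v0) N1.N2=(alive,v1)
Op 5: gossip N0<->N2 -> N0.N0=(alive,v0) N0.N1=(alive,v0) N0.N2=(alive,v1) | N2.N0=(alive,v0) N2.N1=(alive,v0) N2.N2=(alive,v1)
Op 6: gossip N1<->N2 -> N1.N0=(alive,v0) N1.N1=(alive,v0) N1.N2=(alive,v1) | N2.N0=(alive,v0) N2.N1=(alive,v0) N2.N2=(alive,v1)
Op 7: gossip N1<->N0 -> N1.N0=(alive,v0) N1.N1=(alive,v0) N1.N2=(alive,v1) | N0.N0=(alive,v0) N0.N1=(alive,v0) N0.N2=(alive,v1)
Op 8: N0 marks N0=dead -> (dead,v1)
Op 9: gossip N2<->N0 -> N2.N0=(dead,v1) N2.N1=(alive,v0) N2.N2=(alive,v1) | N0.N0=(dead,v1) N0.N1=(alive,v0) N0.N2=(alive,v1)
Op 10: N1 marks N2=dead -> (dead,v2)
Op 11: gossip N1<->N0 -> N1.N0=(dead,v1) N1.N1=(alive,v0) N1.N2=(dead,v2) | N0.N0=(dead,v1) N0.N1=(alive,v0) N0.N2=(dead,v2)

Answer: N0=dead,1 N1=alive,0 N2=dead,2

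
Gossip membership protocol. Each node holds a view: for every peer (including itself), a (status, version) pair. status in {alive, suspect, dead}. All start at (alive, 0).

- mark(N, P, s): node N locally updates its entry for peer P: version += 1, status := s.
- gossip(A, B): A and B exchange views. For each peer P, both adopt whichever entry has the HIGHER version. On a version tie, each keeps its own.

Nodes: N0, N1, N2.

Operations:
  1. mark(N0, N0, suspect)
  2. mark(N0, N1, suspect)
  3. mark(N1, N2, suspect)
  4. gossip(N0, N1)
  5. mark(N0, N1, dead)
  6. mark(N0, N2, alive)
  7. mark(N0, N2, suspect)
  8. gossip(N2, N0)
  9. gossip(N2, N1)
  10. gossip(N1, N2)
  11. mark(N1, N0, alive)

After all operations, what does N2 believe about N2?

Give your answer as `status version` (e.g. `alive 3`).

Answer: suspect 3

Derivation:
Op 1: N0 marks N0=suspect -> (suspect,v1)
Op 2: N0 marks N1=suspect -> (suspect,v1)
Op 3: N1 marks N2=suspect -> (suspect,v1)
Op 4: gossip N0<->N1 -> N0.N0=(suspect,v1) N0.N1=(suspect,v1) N0.N2=(suspect,v1) | N1.N0=(suspect,v1) N1.N1=(suspect,v1) N1.N2=(suspect,v1)
Op 5: N0 marks N1=dead -> (dead,v2)
Op 6: N0 marks N2=alive -> (alive,v2)
Op 7: N0 marks N2=suspect -> (suspect,v3)
Op 8: gossip N2<->N0 -> N2.N0=(suspect,v1) N2.N1=(dead,v2) N2.N2=(suspect,v3) | N0.N0=(suspect,v1) N0.N1=(dead,v2) N0.N2=(suspect,v3)
Op 9: gossip N2<->N1 -> N2.N0=(suspect,v1) N2.N1=(dead,v2) N2.N2=(suspect,v3) | N1.N0=(suspect,v1) N1.N1=(dead,v2) N1.N2=(suspect,v3)
Op 10: gossip N1<->N2 -> N1.N0=(suspect,v1) N1.N1=(dead,v2) N1.N2=(suspect,v3) | N2.N0=(suspect,v1) N2.N1=(dead,v2) N2.N2=(suspect,v3)
Op 11: N1 marks N0=alive -> (alive,v2)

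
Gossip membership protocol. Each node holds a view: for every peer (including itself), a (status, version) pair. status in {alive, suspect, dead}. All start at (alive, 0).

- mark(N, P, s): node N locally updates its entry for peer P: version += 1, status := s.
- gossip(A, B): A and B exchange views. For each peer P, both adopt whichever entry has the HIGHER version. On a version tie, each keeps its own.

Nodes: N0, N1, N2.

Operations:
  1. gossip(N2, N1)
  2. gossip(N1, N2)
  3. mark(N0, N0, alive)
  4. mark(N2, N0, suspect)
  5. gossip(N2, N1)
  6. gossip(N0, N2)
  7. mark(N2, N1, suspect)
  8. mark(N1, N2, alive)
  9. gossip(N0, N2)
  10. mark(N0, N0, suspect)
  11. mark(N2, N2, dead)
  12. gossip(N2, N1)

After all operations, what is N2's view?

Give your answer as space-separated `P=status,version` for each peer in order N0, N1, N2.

Answer: N0=suspect,1 N1=suspect,1 N2=dead,1

Derivation:
Op 1: gossip N2<->N1 -> N2.N0=(alive,v0) N2.N1=(alive,v0) N2.N2=(alive,v0) | N1.N0=(alive,v0) N1.N1=(alive,v0) N1.N2=(alive,v0)
Op 2: gossip N1<->N2 -> N1.N0=(alive,v0) N1.N1=(alive,v0) N1.N2=(alive,v0) | N2.N0=(alive,v0) N2.N1=(alive,v0) N2.N2=(alive,v0)
Op 3: N0 marks N0=alive -> (alive,v1)
Op 4: N2 marks N0=suspect -> (suspect,v1)
Op 5: gossip N2<->N1 -> N2.N0=(suspect,v1) N2.N1=(alive,v0) N2.N2=(alive,v0) | N1.N0=(suspect,v1) N1.N1=(alive,v0) N1.N2=(alive,v0)
Op 6: gossip N0<->N2 -> N0.N0=(alive,v1) N0.N1=(alive,v0) N0.N2=(alive,v0) | N2.N0=(suspect,v1) N2.N1=(alive,v0) N2.N2=(alive,v0)
Op 7: N2 marks N1=suspect -> (suspect,v1)
Op 8: N1 marks N2=alive -> (alive,v1)
Op 9: gossip N0<->N2 -> N0.N0=(alive,v1) N0.N1=(suspect,v1) N0.N2=(alive,v0) | N2.N0=(suspect,v1) N2.N1=(suspect,v1) N2.N2=(alive,v0)
Op 10: N0 marks N0=suspect -> (suspect,v2)
Op 11: N2 marks N2=dead -> (dead,v1)
Op 12: gossip N2<->N1 -> N2.N0=(suspect,v1) N2.N1=(suspect,v1) N2.N2=(dead,v1) | N1.N0=(suspect,v1) N1.N1=(suspect,v1) N1.N2=(alive,v1)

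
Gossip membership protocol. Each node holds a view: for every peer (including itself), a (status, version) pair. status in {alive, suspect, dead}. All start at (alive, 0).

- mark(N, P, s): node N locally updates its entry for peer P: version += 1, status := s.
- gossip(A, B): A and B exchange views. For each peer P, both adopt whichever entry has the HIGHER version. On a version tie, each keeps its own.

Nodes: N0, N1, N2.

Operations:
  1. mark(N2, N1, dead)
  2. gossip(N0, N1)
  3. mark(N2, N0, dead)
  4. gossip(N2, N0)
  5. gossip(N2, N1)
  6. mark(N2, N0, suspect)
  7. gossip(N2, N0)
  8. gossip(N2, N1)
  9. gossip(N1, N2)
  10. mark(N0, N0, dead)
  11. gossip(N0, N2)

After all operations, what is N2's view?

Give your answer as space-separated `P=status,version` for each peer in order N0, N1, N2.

Answer: N0=dead,3 N1=dead,1 N2=alive,0

Derivation:
Op 1: N2 marks N1=dead -> (dead,v1)
Op 2: gossip N0<->N1 -> N0.N0=(alive,v0) N0.N1=(alive,v0) N0.N2=(alive,v0) | N1.N0=(alive,v0) N1.N1=(alive,v0) N1.N2=(alive,v0)
Op 3: N2 marks N0=dead -> (dead,v1)
Op 4: gossip N2<->N0 -> N2.N0=(dead,v1) N2.N1=(dead,v1) N2.N2=(alive,v0) | N0.N0=(dead,v1) N0.N1=(dead,v1) N0.N2=(alive,v0)
Op 5: gossip N2<->N1 -> N2.N0=(dead,v1) N2.N1=(dead,v1) N2.N2=(alive,v0) | N1.N0=(dead,v1) N1.N1=(dead,v1) N1.N2=(alive,v0)
Op 6: N2 marks N0=suspect -> (suspect,v2)
Op 7: gossip N2<->N0 -> N2.N0=(suspect,v2) N2.N1=(dead,v1) N2.N2=(alive,v0) | N0.N0=(suspect,v2) N0.N1=(dead,v1) N0.N2=(alive,v0)
Op 8: gossip N2<->N1 -> N2.N0=(suspect,v2) N2.N1=(dead,v1) N2.N2=(alive,v0) | N1.N0=(suspect,v2) N1.N1=(dead,v1) N1.N2=(alive,v0)
Op 9: gossip N1<->N2 -> N1.N0=(suspect,v2) N1.N1=(dead,v1) N1.N2=(alive,v0) | N2.N0=(suspect,v2) N2.N1=(dead,v1) N2.N2=(alive,v0)
Op 10: N0 marks N0=dead -> (dead,v3)
Op 11: gossip N0<->N2 -> N0.N0=(dead,v3) N0.N1=(dead,v1) N0.N2=(alive,v0) | N2.N0=(dead,v3) N2.N1=(dead,v1) N2.N2=(alive,v0)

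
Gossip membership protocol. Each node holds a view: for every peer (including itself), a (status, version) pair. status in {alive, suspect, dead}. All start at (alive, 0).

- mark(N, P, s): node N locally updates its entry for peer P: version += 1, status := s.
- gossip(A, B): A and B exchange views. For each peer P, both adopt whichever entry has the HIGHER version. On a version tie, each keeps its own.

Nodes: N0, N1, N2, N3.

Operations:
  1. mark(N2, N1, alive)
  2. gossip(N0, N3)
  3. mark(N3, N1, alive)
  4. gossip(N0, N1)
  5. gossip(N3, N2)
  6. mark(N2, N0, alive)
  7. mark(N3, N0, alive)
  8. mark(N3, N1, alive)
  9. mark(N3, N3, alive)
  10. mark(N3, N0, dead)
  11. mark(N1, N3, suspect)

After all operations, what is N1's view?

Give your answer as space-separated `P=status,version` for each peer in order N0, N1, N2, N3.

Answer: N0=alive,0 N1=alive,0 N2=alive,0 N3=suspect,1

Derivation:
Op 1: N2 marks N1=alive -> (alive,v1)
Op 2: gossip N0<->N3 -> N0.N0=(alive,v0) N0.N1=(alive,v0) N0.N2=(alive,v0) N0.N3=(alive,v0) | N3.N0=(alive,v0) N3.N1=(alive,v0) N3.N2=(alive,v0) N3.N3=(alive,v0)
Op 3: N3 marks N1=alive -> (alive,v1)
Op 4: gossip N0<->N1 -> N0.N0=(alive,v0) N0.N1=(alive,v0) N0.N2=(alive,v0) N0.N3=(alive,v0) | N1.N0=(alive,v0) N1.N1=(alive,v0) N1.N2=(alive,v0) N1.N3=(alive,v0)
Op 5: gossip N3<->N2 -> N3.N0=(alive,v0) N3.N1=(alive,v1) N3.N2=(alive,v0) N3.N3=(alive,v0) | N2.N0=(alive,v0) N2.N1=(alive,v1) N2.N2=(alive,v0) N2.N3=(alive,v0)
Op 6: N2 marks N0=alive -> (alive,v1)
Op 7: N3 marks N0=alive -> (alive,v1)
Op 8: N3 marks N1=alive -> (alive,v2)
Op 9: N3 marks N3=alive -> (alive,v1)
Op 10: N3 marks N0=dead -> (dead,v2)
Op 11: N1 marks N3=suspect -> (suspect,v1)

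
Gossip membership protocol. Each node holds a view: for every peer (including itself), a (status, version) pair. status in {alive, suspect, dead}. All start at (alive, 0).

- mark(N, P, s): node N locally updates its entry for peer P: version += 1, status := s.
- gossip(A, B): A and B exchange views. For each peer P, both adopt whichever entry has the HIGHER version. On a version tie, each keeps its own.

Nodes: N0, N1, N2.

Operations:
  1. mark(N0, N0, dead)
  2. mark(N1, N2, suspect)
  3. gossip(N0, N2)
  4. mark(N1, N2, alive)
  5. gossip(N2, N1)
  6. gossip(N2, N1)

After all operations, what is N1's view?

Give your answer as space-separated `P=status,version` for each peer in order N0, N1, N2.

Op 1: N0 marks N0=dead -> (dead,v1)
Op 2: N1 marks N2=suspect -> (suspect,v1)
Op 3: gossip N0<->N2 -> N0.N0=(dead,v1) N0.N1=(alive,v0) N0.N2=(alive,v0) | N2.N0=(dead,v1) N2.N1=(alive,v0) N2.N2=(alive,v0)
Op 4: N1 marks N2=alive -> (alive,v2)
Op 5: gossip N2<->N1 -> N2.N0=(dead,v1) N2.N1=(alive,v0) N2.N2=(alive,v2) | N1.N0=(dead,v1) N1.N1=(alive,v0) N1.N2=(alive,v2)
Op 6: gossip N2<->N1 -> N2.N0=(dead,v1) N2.N1=(alive,v0) N2.N2=(alive,v2) | N1.N0=(dead,v1) N1.N1=(alive,v0) N1.N2=(alive,v2)

Answer: N0=dead,1 N1=alive,0 N2=alive,2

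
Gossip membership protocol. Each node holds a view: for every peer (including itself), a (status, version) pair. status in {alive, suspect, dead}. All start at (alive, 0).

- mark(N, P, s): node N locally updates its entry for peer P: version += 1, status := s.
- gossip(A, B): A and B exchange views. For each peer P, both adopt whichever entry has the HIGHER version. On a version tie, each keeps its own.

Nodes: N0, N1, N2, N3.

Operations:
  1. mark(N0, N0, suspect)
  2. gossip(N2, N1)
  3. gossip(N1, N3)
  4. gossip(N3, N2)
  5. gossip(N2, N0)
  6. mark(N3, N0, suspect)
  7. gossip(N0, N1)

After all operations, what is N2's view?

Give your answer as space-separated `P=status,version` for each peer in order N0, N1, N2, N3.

Op 1: N0 marks N0=suspect -> (suspect,v1)
Op 2: gossip N2<->N1 -> N2.N0=(alive,v0) N2.N1=(alive,v0) N2.N2=(alive,v0) N2.N3=(alive,v0) | N1.N0=(alive,v0) N1.N1=(alive,v0) N1.N2=(alive,v0) N1.N3=(alive,v0)
Op 3: gossip N1<->N3 -> N1.N0=(alive,v0) N1.N1=(alive,v0) N1.N2=(alive,v0) N1.N3=(alive,v0) | N3.N0=(alive,v0) N3.N1=(alive,v0) N3.N2=(alive,v0) N3.N3=(alive,v0)
Op 4: gossip N3<->N2 -> N3.N0=(alive,v0) N3.N1=(alive,v0) N3.N2=(alive,v0) N3.N3=(alive,v0) | N2.N0=(alive,v0) N2.N1=(alive,v0) N2.N2=(alive,v0) N2.N3=(alive,v0)
Op 5: gossip N2<->N0 -> N2.N0=(suspect,v1) N2.N1=(alive,v0) N2.N2=(alive,v0) N2.N3=(alive,v0) | N0.N0=(suspect,v1) N0.N1=(alive,v0) N0.N2=(alive,v0) N0.N3=(alive,v0)
Op 6: N3 marks N0=suspect -> (suspect,v1)
Op 7: gossip N0<->N1 -> N0.N0=(suspect,v1) N0.N1=(alive,v0) N0.N2=(alive,v0) N0.N3=(alive,v0) | N1.N0=(suspect,v1) N1.N1=(alive,v0) N1.N2=(alive,v0) N1.N3=(alive,v0)

Answer: N0=suspect,1 N1=alive,0 N2=alive,0 N3=alive,0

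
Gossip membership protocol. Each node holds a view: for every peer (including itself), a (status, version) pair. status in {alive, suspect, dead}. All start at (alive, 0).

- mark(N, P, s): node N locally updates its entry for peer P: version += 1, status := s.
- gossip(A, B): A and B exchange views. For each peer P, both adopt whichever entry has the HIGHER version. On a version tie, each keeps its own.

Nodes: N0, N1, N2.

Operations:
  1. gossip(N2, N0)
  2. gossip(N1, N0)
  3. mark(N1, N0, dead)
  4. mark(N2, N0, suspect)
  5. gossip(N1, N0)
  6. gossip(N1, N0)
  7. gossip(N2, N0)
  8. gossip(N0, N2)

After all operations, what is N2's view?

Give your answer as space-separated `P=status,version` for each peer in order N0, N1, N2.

Op 1: gossip N2<->N0 -> N2.N0=(alive,v0) N2.N1=(alive,v0) N2.N2=(alive,v0) | N0.N0=(alive,v0) N0.N1=(alive,v0) N0.N2=(alive,v0)
Op 2: gossip N1<->N0 -> N1.N0=(alive,v0) N1.N1=(alive,v0) N1.N2=(alive,v0) | N0.N0=(alive,v0) N0.N1=(alive,v0) N0.N2=(alive,v0)
Op 3: N1 marks N0=dead -> (dead,v1)
Op 4: N2 marks N0=suspect -> (suspect,v1)
Op 5: gossip N1<->N0 -> N1.N0=(dead,v1) N1.N1=(alive,v0) N1.N2=(alive,v0) | N0.N0=(dead,v1) N0.N1=(alive,v0) N0.N2=(alive,v0)
Op 6: gossip N1<->N0 -> N1.N0=(dead,v1) N1.N1=(alive,v0) N1.N2=(alive,v0) | N0.N0=(dead,v1) N0.N1=(alive,v0) N0.N2=(alive,v0)
Op 7: gossip N2<->N0 -> N2.N0=(suspect,v1) N2.N1=(alive,v0) N2.N2=(alive,v0) | N0.N0=(dead,v1) N0.N1=(alive,v0) N0.N2=(alive,v0)
Op 8: gossip N0<->N2 -> N0.N0=(dead,v1) N0.N1=(alive,v0) N0.N2=(alive,v0) | N2.N0=(suspect,v1) N2.N1=(alive,v0) N2.N2=(alive,v0)

Answer: N0=suspect,1 N1=alive,0 N2=alive,0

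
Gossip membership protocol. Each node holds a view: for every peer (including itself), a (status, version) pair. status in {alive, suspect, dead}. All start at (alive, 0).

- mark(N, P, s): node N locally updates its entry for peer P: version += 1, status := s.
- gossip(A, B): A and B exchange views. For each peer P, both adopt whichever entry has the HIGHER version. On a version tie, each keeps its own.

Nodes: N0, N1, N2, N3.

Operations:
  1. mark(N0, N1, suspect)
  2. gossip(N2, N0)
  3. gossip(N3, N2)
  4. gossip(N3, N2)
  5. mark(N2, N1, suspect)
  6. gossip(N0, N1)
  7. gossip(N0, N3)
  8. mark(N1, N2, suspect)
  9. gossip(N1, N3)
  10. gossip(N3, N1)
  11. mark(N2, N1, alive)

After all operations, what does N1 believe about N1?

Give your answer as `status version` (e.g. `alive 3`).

Answer: suspect 1

Derivation:
Op 1: N0 marks N1=suspect -> (suspect,v1)
Op 2: gossip N2<->N0 -> N2.N0=(alive,v0) N2.N1=(suspect,v1) N2.N2=(alive,v0) N2.N3=(alive,v0) | N0.N0=(alive,v0) N0.N1=(suspect,v1) N0.N2=(alive,v0) N0.N3=(alive,v0)
Op 3: gossip N3<->N2 -> N3.N0=(alive,v0) N3.N1=(suspect,v1) N3.N2=(alive,v0) N3.N3=(alive,v0) | N2.N0=(alive,v0) N2.N1=(suspect,v1) N2.N2=(alive,v0) N2.N3=(alive,v0)
Op 4: gossip N3<->N2 -> N3.N0=(alive,v0) N3.N1=(suspect,v1) N3.N2=(alive,v0) N3.N3=(alive,v0) | N2.N0=(alive,v0) N2.N1=(suspect,v1) N2.N2=(alive,v0) N2.N3=(alive,v0)
Op 5: N2 marks N1=suspect -> (suspect,v2)
Op 6: gossip N0<->N1 -> N0.N0=(alive,v0) N0.N1=(suspect,v1) N0.N2=(alive,v0) N0.N3=(alive,v0) | N1.N0=(alive,v0) N1.N1=(suspect,v1) N1.N2=(alive,v0) N1.N3=(alive,v0)
Op 7: gossip N0<->N3 -> N0.N0=(alive,v0) N0.N1=(suspect,v1) N0.N2=(alive,v0) N0.N3=(alive,v0) | N3.N0=(alive,v0) N3.N1=(suspect,v1) N3.N2=(alive,v0) N3.N3=(alive,v0)
Op 8: N1 marks N2=suspect -> (suspect,v1)
Op 9: gossip N1<->N3 -> N1.N0=(alive,v0) N1.N1=(suspect,v1) N1.N2=(suspect,v1) N1.N3=(alive,v0) | N3.N0=(alive,v0) N3.N1=(suspect,v1) N3.N2=(suspect,v1) N3.N3=(alive,v0)
Op 10: gossip N3<->N1 -> N3.N0=(alive,v0) N3.N1=(suspect,v1) N3.N2=(suspect,v1) N3.N3=(alive,v0) | N1.N0=(alive,v0) N1.N1=(suspect,v1) N1.N2=(suspect,v1) N1.N3=(alive,v0)
Op 11: N2 marks N1=alive -> (alive,v3)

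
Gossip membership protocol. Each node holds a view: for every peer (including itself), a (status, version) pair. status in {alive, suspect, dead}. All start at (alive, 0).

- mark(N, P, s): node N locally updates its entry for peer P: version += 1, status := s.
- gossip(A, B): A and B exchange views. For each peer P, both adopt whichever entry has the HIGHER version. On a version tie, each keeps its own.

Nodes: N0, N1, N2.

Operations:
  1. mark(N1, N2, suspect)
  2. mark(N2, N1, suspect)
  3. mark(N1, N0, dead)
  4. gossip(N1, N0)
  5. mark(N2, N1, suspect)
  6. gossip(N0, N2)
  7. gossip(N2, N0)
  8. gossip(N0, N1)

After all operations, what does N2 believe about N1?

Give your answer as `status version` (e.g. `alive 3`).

Op 1: N1 marks N2=suspect -> (suspect,v1)
Op 2: N2 marks N1=suspect -> (suspect,v1)
Op 3: N1 marks N0=dead -> (dead,v1)
Op 4: gossip N1<->N0 -> N1.N0=(dead,v1) N1.N1=(alive,v0) N1.N2=(suspect,v1) | N0.N0=(dead,v1) N0.N1=(alive,v0) N0.N2=(suspect,v1)
Op 5: N2 marks N1=suspect -> (suspect,v2)
Op 6: gossip N0<->N2 -> N0.N0=(dead,v1) N0.N1=(suspect,v2) N0.N2=(suspect,v1) | N2.N0=(dead,v1) N2.N1=(suspect,v2) N2.N2=(suspect,v1)
Op 7: gossip N2<->N0 -> N2.N0=(dead,v1) N2.N1=(suspect,v2) N2.N2=(suspect,v1) | N0.N0=(dead,v1) N0.N1=(suspect,v2) N0.N2=(suspect,v1)
Op 8: gossip N0<->N1 -> N0.N0=(dead,v1) N0.N1=(suspect,v2) N0.N2=(suspect,v1) | N1.N0=(dead,v1) N1.N1=(suspect,v2) N1.N2=(suspect,v1)

Answer: suspect 2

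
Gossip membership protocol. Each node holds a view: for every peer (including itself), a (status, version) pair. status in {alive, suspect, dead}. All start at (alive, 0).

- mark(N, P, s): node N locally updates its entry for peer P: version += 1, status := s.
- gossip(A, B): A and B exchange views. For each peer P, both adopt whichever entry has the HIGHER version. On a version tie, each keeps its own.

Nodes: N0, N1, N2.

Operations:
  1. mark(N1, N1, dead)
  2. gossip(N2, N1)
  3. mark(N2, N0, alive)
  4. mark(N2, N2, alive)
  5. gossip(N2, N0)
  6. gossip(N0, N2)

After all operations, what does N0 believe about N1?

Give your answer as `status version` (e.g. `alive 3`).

Answer: dead 1

Derivation:
Op 1: N1 marks N1=dead -> (dead,v1)
Op 2: gossip N2<->N1 -> N2.N0=(alive,v0) N2.N1=(dead,v1) N2.N2=(alive,v0) | N1.N0=(alive,v0) N1.N1=(dead,v1) N1.N2=(alive,v0)
Op 3: N2 marks N0=alive -> (alive,v1)
Op 4: N2 marks N2=alive -> (alive,v1)
Op 5: gossip N2<->N0 -> N2.N0=(alive,v1) N2.N1=(dead,v1) N2.N2=(alive,v1) | N0.N0=(alive,v1) N0.N1=(dead,v1) N0.N2=(alive,v1)
Op 6: gossip N0<->N2 -> N0.N0=(alive,v1) N0.N1=(dead,v1) N0.N2=(alive,v1) | N2.N0=(alive,v1) N2.N1=(dead,v1) N2.N2=(alive,v1)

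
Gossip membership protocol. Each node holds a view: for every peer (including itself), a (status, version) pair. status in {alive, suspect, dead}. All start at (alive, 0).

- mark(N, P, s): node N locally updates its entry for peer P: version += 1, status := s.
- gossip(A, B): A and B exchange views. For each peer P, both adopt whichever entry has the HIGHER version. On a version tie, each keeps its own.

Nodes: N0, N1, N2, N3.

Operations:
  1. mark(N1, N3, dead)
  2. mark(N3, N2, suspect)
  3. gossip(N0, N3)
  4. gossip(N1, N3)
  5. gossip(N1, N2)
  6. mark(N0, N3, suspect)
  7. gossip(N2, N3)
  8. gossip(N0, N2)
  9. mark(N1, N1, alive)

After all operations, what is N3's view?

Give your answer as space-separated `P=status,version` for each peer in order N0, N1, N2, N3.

Answer: N0=alive,0 N1=alive,0 N2=suspect,1 N3=dead,1

Derivation:
Op 1: N1 marks N3=dead -> (dead,v1)
Op 2: N3 marks N2=suspect -> (suspect,v1)
Op 3: gossip N0<->N3 -> N0.N0=(alive,v0) N0.N1=(alive,v0) N0.N2=(suspect,v1) N0.N3=(alive,v0) | N3.N0=(alive,v0) N3.N1=(alive,v0) N3.N2=(suspect,v1) N3.N3=(alive,v0)
Op 4: gossip N1<->N3 -> N1.N0=(alive,v0) N1.N1=(alive,v0) N1.N2=(suspect,v1) N1.N3=(dead,v1) | N3.N0=(alive,v0) N3.N1=(alive,v0) N3.N2=(suspect,v1) N3.N3=(dead,v1)
Op 5: gossip N1<->N2 -> N1.N0=(alive,v0) N1.N1=(alive,v0) N1.N2=(suspect,v1) N1.N3=(dead,v1) | N2.N0=(alive,v0) N2.N1=(alive,v0) N2.N2=(suspect,v1) N2.N3=(dead,v1)
Op 6: N0 marks N3=suspect -> (suspect,v1)
Op 7: gossip N2<->N3 -> N2.N0=(alive,v0) N2.N1=(alive,v0) N2.N2=(suspect,v1) N2.N3=(dead,v1) | N3.N0=(alive,v0) N3.N1=(alive,v0) N3.N2=(suspect,v1) N3.N3=(dead,v1)
Op 8: gossip N0<->N2 -> N0.N0=(alive,v0) N0.N1=(alive,v0) N0.N2=(suspect,v1) N0.N3=(suspect,v1) | N2.N0=(alive,v0) N2.N1=(alive,v0) N2.N2=(suspect,v1) N2.N3=(dead,v1)
Op 9: N1 marks N1=alive -> (alive,v1)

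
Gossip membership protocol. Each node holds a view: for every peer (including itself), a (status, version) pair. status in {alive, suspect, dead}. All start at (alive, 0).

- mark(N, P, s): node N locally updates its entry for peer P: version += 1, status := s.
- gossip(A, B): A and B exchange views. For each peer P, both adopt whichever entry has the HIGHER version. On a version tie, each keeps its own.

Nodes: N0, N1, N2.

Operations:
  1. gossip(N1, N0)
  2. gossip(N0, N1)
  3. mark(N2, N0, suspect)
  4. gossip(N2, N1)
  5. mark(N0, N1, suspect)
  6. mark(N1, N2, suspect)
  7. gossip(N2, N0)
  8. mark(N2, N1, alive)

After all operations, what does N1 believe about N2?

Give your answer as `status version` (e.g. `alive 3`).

Op 1: gossip N1<->N0 -> N1.N0=(alive,v0) N1.N1=(alive,v0) N1.N2=(alive,v0) | N0.N0=(alive,v0) N0.N1=(alive,v0) N0.N2=(alive,v0)
Op 2: gossip N0<->N1 -> N0.N0=(alive,v0) N0.N1=(alive,v0) N0.N2=(alive,v0) | N1.N0=(alive,v0) N1.N1=(alive,v0) N1.N2=(alive,v0)
Op 3: N2 marks N0=suspect -> (suspect,v1)
Op 4: gossip N2<->N1 -> N2.N0=(suspect,v1) N2.N1=(alive,v0) N2.N2=(alive,v0) | N1.N0=(suspect,v1) N1.N1=(alive,v0) N1.N2=(alive,v0)
Op 5: N0 marks N1=suspect -> (suspect,v1)
Op 6: N1 marks N2=suspect -> (suspect,v1)
Op 7: gossip N2<->N0 -> N2.N0=(suspect,v1) N2.N1=(suspect,v1) N2.N2=(alive,v0) | N0.N0=(suspect,v1) N0.N1=(suspect,v1) N0.N2=(alive,v0)
Op 8: N2 marks N1=alive -> (alive,v2)

Answer: suspect 1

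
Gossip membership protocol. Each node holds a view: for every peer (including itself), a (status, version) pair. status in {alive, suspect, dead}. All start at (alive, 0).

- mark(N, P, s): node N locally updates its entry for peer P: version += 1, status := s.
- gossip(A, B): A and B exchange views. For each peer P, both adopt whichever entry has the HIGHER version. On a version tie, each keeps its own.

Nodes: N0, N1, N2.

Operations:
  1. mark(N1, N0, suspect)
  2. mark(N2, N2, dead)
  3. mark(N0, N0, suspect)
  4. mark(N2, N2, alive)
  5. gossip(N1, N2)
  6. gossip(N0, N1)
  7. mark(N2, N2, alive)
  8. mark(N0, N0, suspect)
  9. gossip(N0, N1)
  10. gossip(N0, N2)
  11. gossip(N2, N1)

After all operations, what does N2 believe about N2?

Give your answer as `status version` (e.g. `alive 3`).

Answer: alive 3

Derivation:
Op 1: N1 marks N0=suspect -> (suspect,v1)
Op 2: N2 marks N2=dead -> (dead,v1)
Op 3: N0 marks N0=suspect -> (suspect,v1)
Op 4: N2 marks N2=alive -> (alive,v2)
Op 5: gossip N1<->N2 -> N1.N0=(suspect,v1) N1.N1=(alive,v0) N1.N2=(alive,v2) | N2.N0=(suspect,v1) N2.N1=(alive,v0) N2.N2=(alive,v2)
Op 6: gossip N0<->N1 -> N0.N0=(suspect,v1) N0.N1=(alive,v0) N0.N2=(alive,v2) | N1.N0=(suspect,v1) N1.N1=(alive,v0) N1.N2=(alive,v2)
Op 7: N2 marks N2=alive -> (alive,v3)
Op 8: N0 marks N0=suspect -> (suspect,v2)
Op 9: gossip N0<->N1 -> N0.N0=(suspect,v2) N0.N1=(alive,v0) N0.N2=(alive,v2) | N1.N0=(suspect,v2) N1.N1=(alive,v0) N1.N2=(alive,v2)
Op 10: gossip N0<->N2 -> N0.N0=(suspect,v2) N0.N1=(alive,v0) N0.N2=(alive,v3) | N2.N0=(suspect,v2) N2.N1=(alive,v0) N2.N2=(alive,v3)
Op 11: gossip N2<->N1 -> N2.N0=(suspect,v2) N2.N1=(alive,v0) N2.N2=(alive,v3) | N1.N0=(suspect,v2) N1.N1=(alive,v0) N1.N2=(alive,v3)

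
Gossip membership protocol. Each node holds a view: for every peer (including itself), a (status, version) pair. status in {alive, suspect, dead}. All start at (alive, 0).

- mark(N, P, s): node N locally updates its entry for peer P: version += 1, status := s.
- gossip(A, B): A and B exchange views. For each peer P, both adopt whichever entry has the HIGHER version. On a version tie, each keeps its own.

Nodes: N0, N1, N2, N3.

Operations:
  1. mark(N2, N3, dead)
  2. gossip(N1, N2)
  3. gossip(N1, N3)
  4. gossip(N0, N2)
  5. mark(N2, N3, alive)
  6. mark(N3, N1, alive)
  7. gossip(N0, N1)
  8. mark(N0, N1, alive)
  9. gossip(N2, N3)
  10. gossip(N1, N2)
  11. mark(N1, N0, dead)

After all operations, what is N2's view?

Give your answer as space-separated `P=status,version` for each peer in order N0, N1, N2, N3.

Op 1: N2 marks N3=dead -> (dead,v1)
Op 2: gossip N1<->N2 -> N1.N0=(alive,v0) N1.N1=(alive,v0) N1.N2=(alive,v0) N1.N3=(dead,v1) | N2.N0=(alive,v0) N2.N1=(alive,v0) N2.N2=(alive,v0) N2.N3=(dead,v1)
Op 3: gossip N1<->N3 -> N1.N0=(alive,v0) N1.N1=(alive,v0) N1.N2=(alive,v0) N1.N3=(dead,v1) | N3.N0=(alive,v0) N3.N1=(alive,v0) N3.N2=(alive,v0) N3.N3=(dead,v1)
Op 4: gossip N0<->N2 -> N0.N0=(alive,v0) N0.N1=(alive,v0) N0.N2=(alive,v0) N0.N3=(dead,v1) | N2.N0=(alive,v0) N2.N1=(alive,v0) N2.N2=(alive,v0) N2.N3=(dead,v1)
Op 5: N2 marks N3=alive -> (alive,v2)
Op 6: N3 marks N1=alive -> (alive,v1)
Op 7: gossip N0<->N1 -> N0.N0=(alive,v0) N0.N1=(alive,v0) N0.N2=(alive,v0) N0.N3=(dead,v1) | N1.N0=(alive,v0) N1.N1=(alive,v0) N1.N2=(alive,v0) N1.N3=(dead,v1)
Op 8: N0 marks N1=alive -> (alive,v1)
Op 9: gossip N2<->N3 -> N2.N0=(alive,v0) N2.N1=(alive,v1) N2.N2=(alive,v0) N2.N3=(alive,v2) | N3.N0=(alive,v0) N3.N1=(alive,v1) N3.N2=(alive,v0) N3.N3=(alive,v2)
Op 10: gossip N1<->N2 -> N1.N0=(alive,v0) N1.N1=(alive,v1) N1.N2=(alive,v0) N1.N3=(alive,v2) | N2.N0=(alive,v0) N2.N1=(alive,v1) N2.N2=(alive,v0) N2.N3=(alive,v2)
Op 11: N1 marks N0=dead -> (dead,v1)

Answer: N0=alive,0 N1=alive,1 N2=alive,0 N3=alive,2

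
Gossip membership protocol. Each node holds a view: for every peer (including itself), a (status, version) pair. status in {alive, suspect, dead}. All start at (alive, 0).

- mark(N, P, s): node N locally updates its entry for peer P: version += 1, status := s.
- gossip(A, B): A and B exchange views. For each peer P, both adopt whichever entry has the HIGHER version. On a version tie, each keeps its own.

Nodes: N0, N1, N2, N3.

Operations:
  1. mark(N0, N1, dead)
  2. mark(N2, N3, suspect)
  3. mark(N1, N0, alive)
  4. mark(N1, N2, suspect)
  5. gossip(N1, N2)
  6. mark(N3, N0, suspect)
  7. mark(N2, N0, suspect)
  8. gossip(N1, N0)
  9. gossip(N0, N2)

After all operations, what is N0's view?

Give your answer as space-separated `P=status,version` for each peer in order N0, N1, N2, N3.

Answer: N0=suspect,2 N1=dead,1 N2=suspect,1 N3=suspect,1

Derivation:
Op 1: N0 marks N1=dead -> (dead,v1)
Op 2: N2 marks N3=suspect -> (suspect,v1)
Op 3: N1 marks N0=alive -> (alive,v1)
Op 4: N1 marks N2=suspect -> (suspect,v1)
Op 5: gossip N1<->N2 -> N1.N0=(alive,v1) N1.N1=(alive,v0) N1.N2=(suspect,v1) N1.N3=(suspect,v1) | N2.N0=(alive,v1) N2.N1=(alive,v0) N2.N2=(suspect,v1) N2.N3=(suspect,v1)
Op 6: N3 marks N0=suspect -> (suspect,v1)
Op 7: N2 marks N0=suspect -> (suspect,v2)
Op 8: gossip N1<->N0 -> N1.N0=(alive,v1) N1.N1=(dead,v1) N1.N2=(suspect,v1) N1.N3=(suspect,v1) | N0.N0=(alive,v1) N0.N1=(dead,v1) N0.N2=(suspect,v1) N0.N3=(suspect,v1)
Op 9: gossip N0<->N2 -> N0.N0=(suspect,v2) N0.N1=(dead,v1) N0.N2=(suspect,v1) N0.N3=(suspect,v1) | N2.N0=(suspect,v2) N2.N1=(dead,v1) N2.N2=(suspect,v1) N2.N3=(suspect,v1)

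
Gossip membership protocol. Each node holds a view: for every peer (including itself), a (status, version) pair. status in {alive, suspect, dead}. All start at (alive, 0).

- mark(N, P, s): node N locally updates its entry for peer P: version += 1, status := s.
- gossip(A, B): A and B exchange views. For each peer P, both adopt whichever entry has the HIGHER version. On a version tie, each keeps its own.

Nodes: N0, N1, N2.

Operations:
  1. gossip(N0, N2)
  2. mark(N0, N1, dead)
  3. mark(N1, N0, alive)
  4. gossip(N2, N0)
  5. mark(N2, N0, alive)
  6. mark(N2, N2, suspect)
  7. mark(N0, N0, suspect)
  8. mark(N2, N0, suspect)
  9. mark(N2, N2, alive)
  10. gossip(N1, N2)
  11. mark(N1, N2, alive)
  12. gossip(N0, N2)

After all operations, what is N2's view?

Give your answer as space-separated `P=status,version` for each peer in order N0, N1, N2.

Answer: N0=suspect,2 N1=dead,1 N2=alive,2

Derivation:
Op 1: gossip N0<->N2 -> N0.N0=(alive,v0) N0.N1=(alive,v0) N0.N2=(alive,v0) | N2.N0=(alive,v0) N2.N1=(alive,v0) N2.N2=(alive,v0)
Op 2: N0 marks N1=dead -> (dead,v1)
Op 3: N1 marks N0=alive -> (alive,v1)
Op 4: gossip N2<->N0 -> N2.N0=(alive,v0) N2.N1=(dead,v1) N2.N2=(alive,v0) | N0.N0=(alive,v0) N0.N1=(dead,v1) N0.N2=(alive,v0)
Op 5: N2 marks N0=alive -> (alive,v1)
Op 6: N2 marks N2=suspect -> (suspect,v1)
Op 7: N0 marks N0=suspect -> (suspect,v1)
Op 8: N2 marks N0=suspect -> (suspect,v2)
Op 9: N2 marks N2=alive -> (alive,v2)
Op 10: gossip N1<->N2 -> N1.N0=(suspect,v2) N1.N1=(dead,v1) N1.N2=(alive,v2) | N2.N0=(suspect,v2) N2.N1=(dead,v1) N2.N2=(alive,v2)
Op 11: N1 marks N2=alive -> (alive,v3)
Op 12: gossip N0<->N2 -> N0.N0=(suspect,v2) N0.N1=(dead,v1) N0.N2=(alive,v2) | N2.N0=(suspect,v2) N2.N1=(dead,v1) N2.N2=(alive,v2)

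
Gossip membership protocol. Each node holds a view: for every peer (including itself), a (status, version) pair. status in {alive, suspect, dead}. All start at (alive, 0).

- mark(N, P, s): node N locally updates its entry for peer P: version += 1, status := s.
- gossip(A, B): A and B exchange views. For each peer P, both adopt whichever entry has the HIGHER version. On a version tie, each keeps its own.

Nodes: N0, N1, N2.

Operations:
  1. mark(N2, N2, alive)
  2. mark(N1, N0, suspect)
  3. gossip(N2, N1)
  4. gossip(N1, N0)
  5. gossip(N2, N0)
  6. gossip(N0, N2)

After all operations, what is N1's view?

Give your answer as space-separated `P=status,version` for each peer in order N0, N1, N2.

Answer: N0=suspect,1 N1=alive,0 N2=alive,1

Derivation:
Op 1: N2 marks N2=alive -> (alive,v1)
Op 2: N1 marks N0=suspect -> (suspect,v1)
Op 3: gossip N2<->N1 -> N2.N0=(suspect,v1) N2.N1=(alive,v0) N2.N2=(alive,v1) | N1.N0=(suspect,v1) N1.N1=(alive,v0) N1.N2=(alive,v1)
Op 4: gossip N1<->N0 -> N1.N0=(suspect,v1) N1.N1=(alive,v0) N1.N2=(alive,v1) | N0.N0=(suspect,v1) N0.N1=(alive,v0) N0.N2=(alive,v1)
Op 5: gossip N2<->N0 -> N2.N0=(suspect,v1) N2.N1=(alive,v0) N2.N2=(alive,v1) | N0.N0=(suspect,v1) N0.N1=(alive,v0) N0.N2=(alive,v1)
Op 6: gossip N0<->N2 -> N0.N0=(suspect,v1) N0.N1=(alive,v0) N0.N2=(alive,v1) | N2.N0=(suspect,v1) N2.N1=(alive,v0) N2.N2=(alive,v1)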